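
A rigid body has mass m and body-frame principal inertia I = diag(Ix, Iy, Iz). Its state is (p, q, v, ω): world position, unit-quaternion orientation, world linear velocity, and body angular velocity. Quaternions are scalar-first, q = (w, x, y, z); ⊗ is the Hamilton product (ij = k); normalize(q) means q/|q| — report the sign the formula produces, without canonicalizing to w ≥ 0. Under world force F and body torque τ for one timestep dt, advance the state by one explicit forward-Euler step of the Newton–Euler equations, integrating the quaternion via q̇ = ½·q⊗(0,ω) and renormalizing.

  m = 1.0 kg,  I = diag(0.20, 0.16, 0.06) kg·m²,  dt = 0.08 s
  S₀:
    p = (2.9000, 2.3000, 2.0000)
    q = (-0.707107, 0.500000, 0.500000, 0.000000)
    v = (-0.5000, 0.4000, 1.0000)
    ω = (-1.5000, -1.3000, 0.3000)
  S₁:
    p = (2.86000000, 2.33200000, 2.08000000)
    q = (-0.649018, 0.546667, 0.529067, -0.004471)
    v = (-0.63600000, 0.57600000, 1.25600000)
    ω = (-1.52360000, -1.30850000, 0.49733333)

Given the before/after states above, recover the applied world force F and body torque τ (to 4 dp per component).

F = (-1.7000, 2.2000, 3.2000)
τ = (-0.0200, -0.0800, 0.0700)

rate change Δω = (-0.02360000, -0.00850000, 0.19733333)
τ = I·(Δω/dt) + ω₀×(Iω₀) = (-0.0200, -0.0800, 0.0700)
v₁ − v₀ = (-0.13600000, 0.17600000, 0.25600000)
m·(v₁−v₀)/dt = (-1.7000, 2.2000, 3.2000)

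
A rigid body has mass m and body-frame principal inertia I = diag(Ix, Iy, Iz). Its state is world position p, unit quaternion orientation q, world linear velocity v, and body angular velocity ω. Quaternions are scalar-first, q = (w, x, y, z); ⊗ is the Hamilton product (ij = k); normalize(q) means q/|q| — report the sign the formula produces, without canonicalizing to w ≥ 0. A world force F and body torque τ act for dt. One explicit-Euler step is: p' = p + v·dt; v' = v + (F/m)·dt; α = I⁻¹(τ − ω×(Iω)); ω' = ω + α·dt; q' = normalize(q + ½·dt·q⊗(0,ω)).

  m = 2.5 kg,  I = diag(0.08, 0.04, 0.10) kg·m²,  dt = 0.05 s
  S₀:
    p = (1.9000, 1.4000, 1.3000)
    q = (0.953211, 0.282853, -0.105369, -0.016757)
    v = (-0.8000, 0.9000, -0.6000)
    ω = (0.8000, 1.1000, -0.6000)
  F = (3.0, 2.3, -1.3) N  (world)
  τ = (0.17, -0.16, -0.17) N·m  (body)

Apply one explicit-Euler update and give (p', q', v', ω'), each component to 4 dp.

p' = (1.8600, 1.4450, 1.2700)
q' = (0.9495, 0.3037, -0.0752, -0.0212)
v' = (-0.7400, 0.9460, -0.6260)
ω' = (0.9310, 0.8880, -0.6674)

α = I⁻¹(τ − ω×Iω) = (2.6200, -4.2400, -1.3480)
new body rate ω' = (0.9310, 0.8880, -0.6674)
q⊗(0,ω) = (-0.1204307, 0.8442229, 1.2048383, -0.1764931)
q' = normalize(q + ½dt·q⊗(0,ω)) = (0.9495, 0.3037, -0.0752, -0.0212)
new position p' = (1.8600, 1.4450, 1.2700)
new velocity v' = (-0.7400, 0.9460, -0.6260)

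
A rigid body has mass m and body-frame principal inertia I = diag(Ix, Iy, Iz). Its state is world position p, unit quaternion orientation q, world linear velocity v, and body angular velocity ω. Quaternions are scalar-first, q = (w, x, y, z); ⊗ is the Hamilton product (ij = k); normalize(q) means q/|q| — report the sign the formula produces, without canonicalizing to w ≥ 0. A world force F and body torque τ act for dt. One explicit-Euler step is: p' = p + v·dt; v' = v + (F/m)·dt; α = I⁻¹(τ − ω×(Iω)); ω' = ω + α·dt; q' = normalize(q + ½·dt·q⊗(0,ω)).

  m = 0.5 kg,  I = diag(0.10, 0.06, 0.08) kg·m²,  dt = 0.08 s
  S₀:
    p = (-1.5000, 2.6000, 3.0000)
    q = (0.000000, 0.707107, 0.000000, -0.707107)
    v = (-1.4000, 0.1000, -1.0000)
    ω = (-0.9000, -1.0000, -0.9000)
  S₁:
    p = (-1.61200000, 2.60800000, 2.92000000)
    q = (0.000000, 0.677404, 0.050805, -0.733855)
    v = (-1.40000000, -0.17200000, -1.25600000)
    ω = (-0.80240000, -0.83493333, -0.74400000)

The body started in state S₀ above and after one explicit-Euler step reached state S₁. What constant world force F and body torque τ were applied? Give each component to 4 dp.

F = (0.0000, -1.7000, -1.6000)
τ = (0.1400, 0.1400, 0.1200)

Δv = v₁−v₀ = (0.00000000, -0.27200000, -0.25600000)
m·(v₁−v₀)/dt = (0.0000, -1.7000, -1.6000)
ω₁ − ω₀ = (0.09760000, 0.16506667, 0.15600000)
I·α + gyro = (0.1400, 0.1400, 0.1200)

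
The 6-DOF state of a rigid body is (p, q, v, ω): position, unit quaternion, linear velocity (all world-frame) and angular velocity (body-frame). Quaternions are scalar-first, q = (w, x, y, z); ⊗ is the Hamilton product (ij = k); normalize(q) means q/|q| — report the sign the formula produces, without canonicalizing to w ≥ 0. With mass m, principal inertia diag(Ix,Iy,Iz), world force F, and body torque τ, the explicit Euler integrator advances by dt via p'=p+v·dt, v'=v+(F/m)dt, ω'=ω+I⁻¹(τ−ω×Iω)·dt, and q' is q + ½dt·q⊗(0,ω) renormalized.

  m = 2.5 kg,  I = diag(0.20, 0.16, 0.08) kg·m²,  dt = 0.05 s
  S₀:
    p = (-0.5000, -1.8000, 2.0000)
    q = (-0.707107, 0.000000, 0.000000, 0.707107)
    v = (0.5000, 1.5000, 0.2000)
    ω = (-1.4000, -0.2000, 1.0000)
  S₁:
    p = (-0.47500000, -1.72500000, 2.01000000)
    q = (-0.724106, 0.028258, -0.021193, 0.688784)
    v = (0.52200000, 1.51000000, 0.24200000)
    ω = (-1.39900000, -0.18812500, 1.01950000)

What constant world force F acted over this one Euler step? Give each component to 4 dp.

F = (1.1000, 0.5000, 2.1000)

velocity change Δv = (0.02200000, 0.01000000, 0.04200000)
F = m·Δv/dt = (1.1000, 0.5000, 2.1000)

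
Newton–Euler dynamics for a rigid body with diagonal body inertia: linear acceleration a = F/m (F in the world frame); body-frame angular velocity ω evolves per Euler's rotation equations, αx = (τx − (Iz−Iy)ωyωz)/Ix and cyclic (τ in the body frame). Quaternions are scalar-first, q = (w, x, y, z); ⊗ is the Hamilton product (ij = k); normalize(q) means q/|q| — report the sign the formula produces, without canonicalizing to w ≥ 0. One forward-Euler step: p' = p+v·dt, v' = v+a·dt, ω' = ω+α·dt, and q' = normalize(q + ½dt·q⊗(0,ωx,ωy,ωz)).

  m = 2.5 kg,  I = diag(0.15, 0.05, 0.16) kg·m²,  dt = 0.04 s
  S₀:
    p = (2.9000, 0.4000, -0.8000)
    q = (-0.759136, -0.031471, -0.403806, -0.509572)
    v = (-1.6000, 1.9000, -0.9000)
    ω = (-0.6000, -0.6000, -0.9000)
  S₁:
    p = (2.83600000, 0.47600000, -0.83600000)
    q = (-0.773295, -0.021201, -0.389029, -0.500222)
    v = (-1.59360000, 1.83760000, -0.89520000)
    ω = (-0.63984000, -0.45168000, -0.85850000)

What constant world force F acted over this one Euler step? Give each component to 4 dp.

v₁ − v₀ = (0.00640000, -0.06240000, 0.00480000)
applied force F = (0.4000, -3.9000, 0.3000)

F = (0.4000, -3.9000, 0.3000)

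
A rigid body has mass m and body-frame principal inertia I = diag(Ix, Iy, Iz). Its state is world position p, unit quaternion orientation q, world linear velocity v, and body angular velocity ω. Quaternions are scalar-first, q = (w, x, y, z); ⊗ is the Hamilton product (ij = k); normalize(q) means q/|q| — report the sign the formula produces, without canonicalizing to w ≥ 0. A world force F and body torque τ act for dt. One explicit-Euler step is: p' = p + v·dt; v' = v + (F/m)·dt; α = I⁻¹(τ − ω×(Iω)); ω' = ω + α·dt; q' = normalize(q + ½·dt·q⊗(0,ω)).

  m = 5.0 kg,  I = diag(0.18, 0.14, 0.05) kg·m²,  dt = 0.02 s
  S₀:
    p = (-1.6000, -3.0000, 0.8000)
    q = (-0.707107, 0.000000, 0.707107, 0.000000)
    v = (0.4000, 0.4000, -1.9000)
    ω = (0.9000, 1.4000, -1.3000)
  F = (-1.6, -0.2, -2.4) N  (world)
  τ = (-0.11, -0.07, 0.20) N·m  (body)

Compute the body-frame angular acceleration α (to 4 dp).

precession coupling ω×(Iω) = (0.1638, -0.1521, -0.0504)
angular accel α = (-1.5211, 0.5864, 5.0080)

α = (-1.5211, 0.5864, 5.0080)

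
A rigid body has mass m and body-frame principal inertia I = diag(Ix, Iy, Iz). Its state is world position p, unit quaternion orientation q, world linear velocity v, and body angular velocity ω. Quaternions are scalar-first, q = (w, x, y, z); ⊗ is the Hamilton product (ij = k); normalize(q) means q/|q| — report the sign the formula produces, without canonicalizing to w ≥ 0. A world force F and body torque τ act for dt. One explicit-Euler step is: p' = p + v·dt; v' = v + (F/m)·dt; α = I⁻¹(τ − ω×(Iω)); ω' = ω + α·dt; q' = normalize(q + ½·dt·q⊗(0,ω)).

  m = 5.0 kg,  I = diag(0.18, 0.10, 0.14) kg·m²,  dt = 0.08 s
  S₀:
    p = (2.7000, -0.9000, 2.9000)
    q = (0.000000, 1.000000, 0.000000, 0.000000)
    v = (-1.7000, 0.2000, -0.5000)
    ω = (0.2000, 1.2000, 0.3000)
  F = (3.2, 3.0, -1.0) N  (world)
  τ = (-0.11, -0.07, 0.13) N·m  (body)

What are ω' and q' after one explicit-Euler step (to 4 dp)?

α = I⁻¹(τ − ω×Iω) = (-0.6911, -0.7240, 1.0657)
new body rate ω' = (0.1447, 1.1421, 0.3853)
q⊗(0,ω) = (-0.2000000, 0.0000000, -0.3000000, 1.2000000)
q' = normalize(q + ½dt·q⊗(0,ω)) = (-0.0080, 0.9987, -0.0120, 0.0479)

ω' = (0.1447, 1.1421, 0.3853)
q' = (-0.0080, 0.9987, -0.0120, 0.0479)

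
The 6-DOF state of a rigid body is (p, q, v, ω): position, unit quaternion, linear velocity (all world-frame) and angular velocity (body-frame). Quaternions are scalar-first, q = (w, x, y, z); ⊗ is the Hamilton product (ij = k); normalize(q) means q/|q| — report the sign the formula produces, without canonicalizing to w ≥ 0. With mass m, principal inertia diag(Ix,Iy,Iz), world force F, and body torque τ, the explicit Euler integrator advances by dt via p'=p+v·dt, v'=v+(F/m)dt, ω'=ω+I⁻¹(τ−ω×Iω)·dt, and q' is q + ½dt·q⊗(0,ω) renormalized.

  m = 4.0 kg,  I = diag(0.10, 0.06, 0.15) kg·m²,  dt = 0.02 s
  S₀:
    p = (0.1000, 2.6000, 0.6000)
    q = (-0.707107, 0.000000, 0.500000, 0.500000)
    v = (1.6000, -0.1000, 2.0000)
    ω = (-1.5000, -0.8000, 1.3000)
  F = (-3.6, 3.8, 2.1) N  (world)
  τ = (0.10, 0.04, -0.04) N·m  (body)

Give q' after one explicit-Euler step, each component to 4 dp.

2q̇ = q⊗(0,ω) = (-0.2500000, 2.1106605, -0.1843144, -0.1692391)
q + ½dt·q⊗(0,ω), renormalized = (-0.7094, 0.0211, 0.4980, 0.4982)

q' = (-0.7094, 0.0211, 0.4980, 0.4982)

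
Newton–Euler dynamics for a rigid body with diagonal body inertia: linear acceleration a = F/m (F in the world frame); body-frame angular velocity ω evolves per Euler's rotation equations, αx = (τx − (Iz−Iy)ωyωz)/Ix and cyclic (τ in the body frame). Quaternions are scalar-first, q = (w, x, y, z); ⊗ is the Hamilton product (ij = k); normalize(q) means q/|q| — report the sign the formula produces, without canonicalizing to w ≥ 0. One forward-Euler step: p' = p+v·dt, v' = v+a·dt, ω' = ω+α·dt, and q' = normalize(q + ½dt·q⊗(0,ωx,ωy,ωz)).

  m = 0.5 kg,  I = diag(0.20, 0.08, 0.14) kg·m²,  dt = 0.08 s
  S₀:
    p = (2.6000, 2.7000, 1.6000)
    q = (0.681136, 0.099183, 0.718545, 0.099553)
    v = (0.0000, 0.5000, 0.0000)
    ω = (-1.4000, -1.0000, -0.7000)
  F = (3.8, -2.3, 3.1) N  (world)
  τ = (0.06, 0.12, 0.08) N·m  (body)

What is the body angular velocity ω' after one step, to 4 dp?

ω×(Iω) gyroscopic = (0.0420, 0.0588, -0.1680)
angular accel α = (0.0900, 0.7650, 1.7714)
ω + α·dt = (-1.3928, -0.9388, -0.5583)

ω' = (-1.3928, -0.9388, -0.5583)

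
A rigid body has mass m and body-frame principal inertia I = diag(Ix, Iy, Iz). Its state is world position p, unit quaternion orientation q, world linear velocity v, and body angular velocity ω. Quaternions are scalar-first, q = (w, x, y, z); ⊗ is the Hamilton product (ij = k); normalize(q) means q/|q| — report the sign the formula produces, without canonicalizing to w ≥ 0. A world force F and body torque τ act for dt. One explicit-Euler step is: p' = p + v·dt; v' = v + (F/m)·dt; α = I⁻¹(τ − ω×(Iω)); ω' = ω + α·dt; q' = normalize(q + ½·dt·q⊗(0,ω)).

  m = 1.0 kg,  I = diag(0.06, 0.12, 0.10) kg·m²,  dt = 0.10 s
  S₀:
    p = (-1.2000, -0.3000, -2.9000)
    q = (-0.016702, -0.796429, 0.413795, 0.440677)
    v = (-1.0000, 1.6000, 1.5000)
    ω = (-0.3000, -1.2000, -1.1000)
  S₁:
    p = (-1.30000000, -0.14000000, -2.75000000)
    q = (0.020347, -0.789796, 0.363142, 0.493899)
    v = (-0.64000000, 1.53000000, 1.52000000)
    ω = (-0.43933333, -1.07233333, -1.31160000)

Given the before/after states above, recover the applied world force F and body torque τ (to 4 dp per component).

F = (3.6000, -0.7000, 0.2000)
τ = (-0.1100, 0.1400, -0.1900)

velocity change Δv = (0.36000000, -0.07000000, 0.02000000)
m·(v₁−v₀)/dt = (3.6000, -0.7000, 0.2000)
ω₁ − ω₀ = (-0.13933333, 0.12766667, -0.21160000)
applied torque τ = (-0.1100, 0.1400, -0.1900)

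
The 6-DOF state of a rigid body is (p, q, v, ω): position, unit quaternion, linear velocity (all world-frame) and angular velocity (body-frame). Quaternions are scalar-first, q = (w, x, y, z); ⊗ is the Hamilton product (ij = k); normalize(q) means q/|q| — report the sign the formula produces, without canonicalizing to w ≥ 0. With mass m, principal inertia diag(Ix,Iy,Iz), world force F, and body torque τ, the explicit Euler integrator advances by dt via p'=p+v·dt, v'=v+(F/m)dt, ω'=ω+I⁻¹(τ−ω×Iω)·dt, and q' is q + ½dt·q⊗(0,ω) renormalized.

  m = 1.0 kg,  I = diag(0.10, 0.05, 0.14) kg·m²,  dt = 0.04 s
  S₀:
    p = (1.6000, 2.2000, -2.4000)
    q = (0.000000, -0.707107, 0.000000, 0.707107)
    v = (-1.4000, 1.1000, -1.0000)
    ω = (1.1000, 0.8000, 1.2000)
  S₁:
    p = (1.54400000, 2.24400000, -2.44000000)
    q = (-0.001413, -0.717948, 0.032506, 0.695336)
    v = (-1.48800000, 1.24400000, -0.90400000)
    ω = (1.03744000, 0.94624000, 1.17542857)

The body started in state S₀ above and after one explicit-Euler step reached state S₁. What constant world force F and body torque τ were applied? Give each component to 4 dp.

Δω = ω₁−ω₀ = (-0.06256000, 0.14624000, -0.02457143)
applied torque τ = (-0.0700, 0.1300, -0.1300)
Δv = v₁−v₀ = (-0.08800000, 0.14400000, 0.09600000)
m·(v₁−v₀)/dt = (-2.2000, 3.6000, 2.4000)

F = (-2.2000, 3.6000, 2.4000)
τ = (-0.0700, 0.1300, -0.1300)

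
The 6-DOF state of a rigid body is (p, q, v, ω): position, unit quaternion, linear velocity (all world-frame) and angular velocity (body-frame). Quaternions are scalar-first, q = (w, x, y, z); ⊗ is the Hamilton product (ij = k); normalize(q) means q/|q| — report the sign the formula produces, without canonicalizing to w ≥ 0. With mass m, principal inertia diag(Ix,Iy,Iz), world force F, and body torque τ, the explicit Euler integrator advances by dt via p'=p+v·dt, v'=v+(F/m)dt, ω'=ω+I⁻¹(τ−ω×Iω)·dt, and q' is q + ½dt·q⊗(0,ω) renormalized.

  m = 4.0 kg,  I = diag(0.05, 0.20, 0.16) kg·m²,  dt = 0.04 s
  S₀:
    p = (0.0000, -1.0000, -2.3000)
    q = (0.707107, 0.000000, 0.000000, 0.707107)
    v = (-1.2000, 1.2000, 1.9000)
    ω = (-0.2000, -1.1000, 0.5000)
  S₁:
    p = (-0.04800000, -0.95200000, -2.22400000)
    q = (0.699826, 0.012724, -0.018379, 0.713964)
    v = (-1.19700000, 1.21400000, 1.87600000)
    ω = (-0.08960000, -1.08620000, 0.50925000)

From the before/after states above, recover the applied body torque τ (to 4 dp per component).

Δω = ω₁−ω₀ = (0.11040000, 0.01380000, 0.00925000)
applied torque τ = (0.1600, 0.0800, 0.0700)

τ = (0.1600, 0.0800, 0.0700)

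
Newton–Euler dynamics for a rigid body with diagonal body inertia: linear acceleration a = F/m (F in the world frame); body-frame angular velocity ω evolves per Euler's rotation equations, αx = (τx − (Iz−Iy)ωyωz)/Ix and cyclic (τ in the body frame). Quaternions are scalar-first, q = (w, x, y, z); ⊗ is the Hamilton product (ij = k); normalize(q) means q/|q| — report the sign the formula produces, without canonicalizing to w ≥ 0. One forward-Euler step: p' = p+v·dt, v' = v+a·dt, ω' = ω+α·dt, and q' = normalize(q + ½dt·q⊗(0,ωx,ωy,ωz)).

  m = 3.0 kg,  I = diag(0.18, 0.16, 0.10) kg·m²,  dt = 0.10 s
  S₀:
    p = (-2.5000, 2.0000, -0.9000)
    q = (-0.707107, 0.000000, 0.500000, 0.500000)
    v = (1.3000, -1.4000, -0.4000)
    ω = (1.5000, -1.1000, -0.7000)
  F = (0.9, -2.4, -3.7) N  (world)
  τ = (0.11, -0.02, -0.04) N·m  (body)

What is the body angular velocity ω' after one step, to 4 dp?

precession coupling ω×(Iω) = (-0.0462, -0.0840, 0.0330)
angular accel α = (0.8678, 0.4000, -0.7300)
ω + α·dt = (1.5868, -1.0600, -0.7730)

ω' = (1.5868, -1.0600, -0.7730)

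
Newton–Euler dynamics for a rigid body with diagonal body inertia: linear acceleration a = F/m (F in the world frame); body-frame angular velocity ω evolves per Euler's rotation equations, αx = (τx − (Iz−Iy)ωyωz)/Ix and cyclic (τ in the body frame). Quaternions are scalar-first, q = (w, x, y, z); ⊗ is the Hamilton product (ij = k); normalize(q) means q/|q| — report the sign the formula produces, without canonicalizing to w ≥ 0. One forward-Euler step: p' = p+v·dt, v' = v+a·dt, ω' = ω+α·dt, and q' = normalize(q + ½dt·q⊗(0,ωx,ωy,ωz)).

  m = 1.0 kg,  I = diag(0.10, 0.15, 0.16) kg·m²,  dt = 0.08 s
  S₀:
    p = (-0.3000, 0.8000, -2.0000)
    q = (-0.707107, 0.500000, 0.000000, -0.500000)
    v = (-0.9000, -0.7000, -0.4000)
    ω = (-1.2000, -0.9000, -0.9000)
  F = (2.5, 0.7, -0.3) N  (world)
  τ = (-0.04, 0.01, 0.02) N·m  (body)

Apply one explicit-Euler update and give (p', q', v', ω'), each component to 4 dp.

ω×(Iω) gyroscopic = (0.0081, -0.0648, 0.0540)
(τ − ω×Iω)/I = (-0.4810, 0.4987, -0.2125)
ω' = ω + α·dt = (-1.2385, -0.8601, -0.9170)
2q̇ = q⊗(0,ω) = (0.1500000, 0.3985284, 1.6863963, 0.1863963)
q' = normalize(q + ½dt·q⊗(0,ω)) = (-0.6994, 0.5147, 0.0673, -0.4913)
a = (2.5000, 0.7000, -0.3000)
new position p' = (-0.3720, 0.7440, -2.0320)
v + (F/m)dt = (-0.7000, -0.6440, -0.4240)

p' = (-0.3720, 0.7440, -2.0320)
q' = (-0.6994, 0.5147, 0.0673, -0.4913)
v' = (-0.7000, -0.6440, -0.4240)
ω' = (-1.2385, -0.8601, -0.9170)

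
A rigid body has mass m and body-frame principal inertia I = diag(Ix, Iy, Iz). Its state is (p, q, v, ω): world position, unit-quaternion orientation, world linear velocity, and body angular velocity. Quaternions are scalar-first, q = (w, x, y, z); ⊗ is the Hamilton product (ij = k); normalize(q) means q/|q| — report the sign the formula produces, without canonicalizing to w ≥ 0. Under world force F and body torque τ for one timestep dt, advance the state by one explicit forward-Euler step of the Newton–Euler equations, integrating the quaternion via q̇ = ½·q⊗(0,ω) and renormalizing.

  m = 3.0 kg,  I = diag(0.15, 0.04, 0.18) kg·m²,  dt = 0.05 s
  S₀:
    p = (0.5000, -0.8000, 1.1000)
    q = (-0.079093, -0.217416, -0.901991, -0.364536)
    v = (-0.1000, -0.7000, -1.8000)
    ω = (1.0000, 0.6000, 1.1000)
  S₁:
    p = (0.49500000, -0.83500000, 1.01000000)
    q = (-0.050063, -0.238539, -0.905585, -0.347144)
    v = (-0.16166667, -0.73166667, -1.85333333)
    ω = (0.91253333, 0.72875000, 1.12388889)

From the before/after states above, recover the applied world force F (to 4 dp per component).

v₁ − v₀ = (-0.06166667, -0.03166667, -0.05333333)
m·(v₁−v₀)/dt = (-3.7000, -1.9000, -3.2000)

F = (-3.7000, -1.9000, -3.2000)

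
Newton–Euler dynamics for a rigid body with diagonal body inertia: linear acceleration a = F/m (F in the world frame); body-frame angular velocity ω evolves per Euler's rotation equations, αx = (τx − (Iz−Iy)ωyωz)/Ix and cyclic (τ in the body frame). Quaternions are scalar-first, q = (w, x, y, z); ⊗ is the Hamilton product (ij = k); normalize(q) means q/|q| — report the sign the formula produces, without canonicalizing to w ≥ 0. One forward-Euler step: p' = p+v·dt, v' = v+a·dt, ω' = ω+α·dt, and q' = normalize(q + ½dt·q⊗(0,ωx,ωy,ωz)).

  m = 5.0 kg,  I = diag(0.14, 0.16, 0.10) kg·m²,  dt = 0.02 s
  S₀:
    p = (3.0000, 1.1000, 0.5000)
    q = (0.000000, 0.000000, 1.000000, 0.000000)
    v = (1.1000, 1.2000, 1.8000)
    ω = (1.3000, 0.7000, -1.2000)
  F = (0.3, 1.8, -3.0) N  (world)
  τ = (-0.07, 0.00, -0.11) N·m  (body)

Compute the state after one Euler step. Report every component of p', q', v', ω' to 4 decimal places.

ω×(Iω) gyroscopic = (0.0504, -0.0624, 0.0182)
angular accel α = (-0.8600, 0.3900, -1.2820)
ω' = ω + α·dt = (1.2828, 0.7078, -1.2256)
Hamilton product q⊗(0,ω) = (-0.7000000, -1.2000000, 0.0000000, -1.3000000)
q + ½dt·q⊗(0,ω), renormalized = (-0.0070, -0.0120, 0.9998, -0.0130)
linear accel F/m = (0.0600, 0.3600, -0.6000)
p + v·dt = (3.0220, 1.1240, 0.5360)
v + (F/m)dt = (1.1012, 1.2072, 1.7880)

p' = (3.0220, 1.1240, 0.5360)
q' = (-0.0070, -0.0120, 0.9998, -0.0130)
v' = (1.1012, 1.2072, 1.7880)
ω' = (1.2828, 0.7078, -1.2256)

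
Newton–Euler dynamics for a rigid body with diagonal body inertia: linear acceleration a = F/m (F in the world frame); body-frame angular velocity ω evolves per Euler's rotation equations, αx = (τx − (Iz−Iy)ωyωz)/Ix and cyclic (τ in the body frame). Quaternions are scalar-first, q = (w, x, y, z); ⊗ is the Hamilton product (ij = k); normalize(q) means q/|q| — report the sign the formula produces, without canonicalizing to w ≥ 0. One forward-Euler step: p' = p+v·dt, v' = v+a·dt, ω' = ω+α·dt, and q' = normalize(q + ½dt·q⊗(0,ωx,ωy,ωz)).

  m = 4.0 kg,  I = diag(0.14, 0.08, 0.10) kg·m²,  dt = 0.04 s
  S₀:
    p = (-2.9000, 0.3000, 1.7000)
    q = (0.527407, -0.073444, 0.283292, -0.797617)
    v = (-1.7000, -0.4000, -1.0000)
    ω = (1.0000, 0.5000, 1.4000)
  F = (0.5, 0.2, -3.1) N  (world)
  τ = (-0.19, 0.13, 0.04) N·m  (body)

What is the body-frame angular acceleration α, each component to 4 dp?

α = (-1.4571, 0.9250, 0.7000)

precession coupling ω×(Iω) = (0.0140, 0.0560, -0.0300)
angular accel α = (-1.4571, 0.9250, 0.7000)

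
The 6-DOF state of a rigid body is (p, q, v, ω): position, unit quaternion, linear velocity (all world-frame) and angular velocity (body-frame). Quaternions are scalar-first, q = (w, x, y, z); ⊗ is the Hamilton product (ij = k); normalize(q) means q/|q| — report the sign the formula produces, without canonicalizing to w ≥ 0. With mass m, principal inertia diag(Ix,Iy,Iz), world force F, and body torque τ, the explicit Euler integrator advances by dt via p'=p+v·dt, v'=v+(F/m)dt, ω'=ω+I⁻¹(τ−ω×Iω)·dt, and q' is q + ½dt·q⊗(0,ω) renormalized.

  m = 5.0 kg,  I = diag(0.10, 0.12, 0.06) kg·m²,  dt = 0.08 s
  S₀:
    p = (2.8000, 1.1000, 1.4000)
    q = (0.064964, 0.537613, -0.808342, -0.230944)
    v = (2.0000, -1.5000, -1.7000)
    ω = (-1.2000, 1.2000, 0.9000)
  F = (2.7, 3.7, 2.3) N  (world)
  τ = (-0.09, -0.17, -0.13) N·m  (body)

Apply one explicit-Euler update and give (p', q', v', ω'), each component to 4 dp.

p' = (2.9600, 0.9800, 1.2640)
q' = (0.1375, 0.5150, -0.8111, -0.2409)
v' = (2.0432, -1.4408, -1.6632)
ω' = (-1.2202, 1.1155, 0.7651)

angular accel α = (-0.2520, -1.0567, -1.6867)
ω' = ω + α·dt = (-1.2202, 1.1155, 0.7651)
Hamilton product q⊗(0,ω) = (1.8229956, -0.5283318, -0.1287621, -0.2664072)
q + ½dt·q⊗(0,ω), renormalized = (0.1375, 0.5150, -0.8111, -0.2409)
a = F/m = (0.5400, 0.7400, 0.4600)
p + v·dt = (2.9600, 0.9800, 1.2640)
v' = v + a·dt = (2.0432, -1.4408, -1.6632)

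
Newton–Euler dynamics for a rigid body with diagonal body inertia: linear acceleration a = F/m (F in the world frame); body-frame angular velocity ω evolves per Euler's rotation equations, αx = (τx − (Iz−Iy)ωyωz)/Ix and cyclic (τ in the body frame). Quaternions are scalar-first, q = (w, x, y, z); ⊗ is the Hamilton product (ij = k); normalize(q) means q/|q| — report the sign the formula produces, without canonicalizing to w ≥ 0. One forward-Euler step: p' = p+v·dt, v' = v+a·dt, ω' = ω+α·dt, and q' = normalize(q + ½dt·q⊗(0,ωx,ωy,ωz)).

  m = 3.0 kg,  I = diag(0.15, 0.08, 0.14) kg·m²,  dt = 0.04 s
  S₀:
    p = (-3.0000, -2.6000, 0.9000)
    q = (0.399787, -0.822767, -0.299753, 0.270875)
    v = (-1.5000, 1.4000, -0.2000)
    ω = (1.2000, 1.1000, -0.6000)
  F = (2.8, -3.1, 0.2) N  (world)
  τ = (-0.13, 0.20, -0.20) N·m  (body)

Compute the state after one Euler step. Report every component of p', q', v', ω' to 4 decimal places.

p' = (-3.0600, -2.5440, 0.8920)
q' = (0.4291, -0.8150, -0.2942, 0.2550)
v' = (-1.4627, 1.3587, -0.1973)
ω' = (1.1759, 1.2036, -0.6307)

(τ − ω×Iω)/I = (-0.6027, 2.5900, -0.7686)
ω + α·dt = (1.1759, 1.2036, -0.6307)
2q̇ = q⊗(0,ω) = (1.4795737, 0.3616337, 0.2711555, -0.7852123)
updated quaternion q' = (0.4291, -0.8150, -0.2942, 0.2550)
p' = p + v·dt = (-3.0600, -2.5440, 0.8920)
v + (F/m)dt = (-1.4627, 1.3587, -0.1973)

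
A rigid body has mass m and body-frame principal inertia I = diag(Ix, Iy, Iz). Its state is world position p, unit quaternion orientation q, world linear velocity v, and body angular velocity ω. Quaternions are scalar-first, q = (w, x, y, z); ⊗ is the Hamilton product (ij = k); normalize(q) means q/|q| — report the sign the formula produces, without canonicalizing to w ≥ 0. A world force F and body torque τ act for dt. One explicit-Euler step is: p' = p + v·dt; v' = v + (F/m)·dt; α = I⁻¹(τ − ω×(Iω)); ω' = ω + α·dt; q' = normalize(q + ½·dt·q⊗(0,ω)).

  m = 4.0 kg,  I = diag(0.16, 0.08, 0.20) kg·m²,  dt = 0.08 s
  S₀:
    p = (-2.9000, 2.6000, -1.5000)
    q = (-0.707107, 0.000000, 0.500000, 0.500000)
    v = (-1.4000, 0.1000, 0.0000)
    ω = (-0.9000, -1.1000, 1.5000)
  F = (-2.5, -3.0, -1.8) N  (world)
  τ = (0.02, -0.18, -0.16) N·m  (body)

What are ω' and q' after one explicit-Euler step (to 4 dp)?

ω×(Iω) gyroscopic = (-0.1980, 0.0540, -0.0792)
α = I⁻¹(τ − ω×Iω) = (1.3625, -2.9250, -0.4040)
new body rate ω' = (-0.7910, -1.3340, 1.4677)
q⊗(0,ω) = (-0.2000000, 1.9363963, 0.3278177, -0.6106605)
q' = normalize(q + ½dt·q⊗(0,ω)) = (-0.7127, 0.0772, 0.5114, 0.4740)

ω' = (-0.7910, -1.3340, 1.4677)
q' = (-0.7127, 0.0772, 0.5114, 0.4740)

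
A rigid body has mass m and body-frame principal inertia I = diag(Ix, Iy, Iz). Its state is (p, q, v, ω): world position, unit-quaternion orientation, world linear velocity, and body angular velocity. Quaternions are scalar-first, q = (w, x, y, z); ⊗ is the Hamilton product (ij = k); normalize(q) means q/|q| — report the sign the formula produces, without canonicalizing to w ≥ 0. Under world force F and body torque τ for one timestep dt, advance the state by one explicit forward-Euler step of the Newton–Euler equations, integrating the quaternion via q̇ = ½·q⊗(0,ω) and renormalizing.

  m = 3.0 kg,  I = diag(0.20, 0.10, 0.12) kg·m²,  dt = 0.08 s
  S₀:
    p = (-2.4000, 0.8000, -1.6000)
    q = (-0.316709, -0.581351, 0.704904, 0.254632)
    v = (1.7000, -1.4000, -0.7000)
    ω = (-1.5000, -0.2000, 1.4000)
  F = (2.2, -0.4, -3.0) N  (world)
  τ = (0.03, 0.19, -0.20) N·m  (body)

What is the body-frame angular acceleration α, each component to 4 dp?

α = (0.1780, 3.5800, -1.4167)

gyro term ω×Iω = (-0.0056, -0.1680, -0.0300)
(τ − ω×Iω)/I = (0.1780, 3.5800, -1.4167)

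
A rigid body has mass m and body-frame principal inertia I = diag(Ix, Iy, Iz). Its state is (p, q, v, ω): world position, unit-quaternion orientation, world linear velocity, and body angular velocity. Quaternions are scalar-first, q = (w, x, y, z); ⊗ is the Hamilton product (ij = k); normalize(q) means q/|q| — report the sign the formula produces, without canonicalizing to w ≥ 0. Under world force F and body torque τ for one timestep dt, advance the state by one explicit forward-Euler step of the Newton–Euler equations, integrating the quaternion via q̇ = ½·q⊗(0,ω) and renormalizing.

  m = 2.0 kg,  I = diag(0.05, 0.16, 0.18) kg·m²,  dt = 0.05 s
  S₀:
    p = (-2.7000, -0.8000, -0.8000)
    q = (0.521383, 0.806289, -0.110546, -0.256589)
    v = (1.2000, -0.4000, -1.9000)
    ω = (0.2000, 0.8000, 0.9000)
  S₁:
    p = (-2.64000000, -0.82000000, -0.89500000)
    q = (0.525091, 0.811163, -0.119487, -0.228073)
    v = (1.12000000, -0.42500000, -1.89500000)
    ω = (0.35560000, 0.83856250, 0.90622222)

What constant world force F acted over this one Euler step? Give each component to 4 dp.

Δv = v₁−v₀ = (-0.08000000, -0.02500000, 0.00500000)
m·(v₁−v₀)/dt = (-3.2000, -1.0000, 0.2000)

F = (-3.2000, -1.0000, 0.2000)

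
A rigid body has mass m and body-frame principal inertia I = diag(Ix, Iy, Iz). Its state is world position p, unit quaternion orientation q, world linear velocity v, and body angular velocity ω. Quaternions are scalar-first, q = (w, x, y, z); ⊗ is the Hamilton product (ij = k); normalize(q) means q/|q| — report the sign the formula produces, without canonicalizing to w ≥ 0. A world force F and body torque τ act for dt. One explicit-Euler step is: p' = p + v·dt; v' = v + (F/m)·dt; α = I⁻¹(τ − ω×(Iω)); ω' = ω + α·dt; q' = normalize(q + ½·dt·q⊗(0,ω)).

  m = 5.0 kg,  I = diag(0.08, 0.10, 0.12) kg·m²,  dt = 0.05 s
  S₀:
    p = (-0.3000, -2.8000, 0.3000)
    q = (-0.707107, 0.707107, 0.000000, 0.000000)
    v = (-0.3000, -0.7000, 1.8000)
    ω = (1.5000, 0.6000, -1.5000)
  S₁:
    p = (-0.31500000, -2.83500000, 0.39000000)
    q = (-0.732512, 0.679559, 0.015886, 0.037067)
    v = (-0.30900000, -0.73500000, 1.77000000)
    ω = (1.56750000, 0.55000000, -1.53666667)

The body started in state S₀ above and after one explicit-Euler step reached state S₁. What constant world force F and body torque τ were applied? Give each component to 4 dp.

Δv = v₁−v₀ = (-0.00900000, -0.03500000, -0.03000000)
F = m·Δv/dt = (-0.9000, -3.5000, -3.0000)
Δω = ω₁−ω₀ = (0.06750000, -0.05000000, -0.03666667)
precession coupling = (-0.0180, 0.0900, 0.0180)
τ = I·(Δω/dt) + ω₀×(Iω₀) = (0.0900, -0.0100, -0.0700)

F = (-0.9000, -3.5000, -3.0000)
τ = (0.0900, -0.0100, -0.0700)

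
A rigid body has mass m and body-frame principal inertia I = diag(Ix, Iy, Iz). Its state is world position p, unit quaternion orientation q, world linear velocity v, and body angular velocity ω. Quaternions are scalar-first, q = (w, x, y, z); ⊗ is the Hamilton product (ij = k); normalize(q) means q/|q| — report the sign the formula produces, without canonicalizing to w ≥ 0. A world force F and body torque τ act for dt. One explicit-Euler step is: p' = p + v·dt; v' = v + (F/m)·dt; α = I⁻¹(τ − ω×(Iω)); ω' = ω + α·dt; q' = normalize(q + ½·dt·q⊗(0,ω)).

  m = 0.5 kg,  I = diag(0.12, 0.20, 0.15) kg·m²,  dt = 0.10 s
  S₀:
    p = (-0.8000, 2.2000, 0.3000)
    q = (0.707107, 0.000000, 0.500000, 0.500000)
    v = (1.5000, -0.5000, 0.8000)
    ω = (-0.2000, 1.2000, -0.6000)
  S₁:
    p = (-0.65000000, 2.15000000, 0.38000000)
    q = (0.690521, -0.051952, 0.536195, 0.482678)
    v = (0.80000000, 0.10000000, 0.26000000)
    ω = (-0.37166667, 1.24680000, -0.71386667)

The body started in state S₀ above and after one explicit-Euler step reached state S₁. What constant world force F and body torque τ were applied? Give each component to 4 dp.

F = (-3.5000, 3.0000, -2.7000)
τ = (-0.1700, 0.0900, -0.1900)

rate change Δω = (-0.17166667, 0.04680000, -0.11386667)
applied torque τ = (-0.1700, 0.0900, -0.1900)
Δv = v₁−v₀ = (-0.70000000, 0.60000000, -0.54000000)
applied force F = (-3.5000, 3.0000, -2.7000)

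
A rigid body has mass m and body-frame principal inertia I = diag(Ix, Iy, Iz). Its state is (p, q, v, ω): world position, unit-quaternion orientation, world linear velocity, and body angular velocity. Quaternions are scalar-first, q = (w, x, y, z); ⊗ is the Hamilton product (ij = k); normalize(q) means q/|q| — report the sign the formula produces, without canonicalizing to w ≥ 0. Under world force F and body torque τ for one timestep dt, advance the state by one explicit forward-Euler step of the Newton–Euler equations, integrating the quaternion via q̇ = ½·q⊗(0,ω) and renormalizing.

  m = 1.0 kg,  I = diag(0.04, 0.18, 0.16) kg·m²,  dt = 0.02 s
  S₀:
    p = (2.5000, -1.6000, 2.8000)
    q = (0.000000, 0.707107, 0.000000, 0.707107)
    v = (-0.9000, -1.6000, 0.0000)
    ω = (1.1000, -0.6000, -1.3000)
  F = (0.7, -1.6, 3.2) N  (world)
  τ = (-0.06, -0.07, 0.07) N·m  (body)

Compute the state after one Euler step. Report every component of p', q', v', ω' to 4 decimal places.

p' = (2.4820, -1.6320, 2.8000)
q' = (0.0014, 0.7112, 0.0170, 0.7027)
v' = (-0.8860, -1.6320, 0.0640)
ω' = (1.0778, -0.6268, -1.2797)

a = (0.7000, -1.6000, 3.2000)
p + v·dt = (2.4820, -1.6320, 2.8000)
v' = v + a·dt = (-0.8860, -1.6320, 0.0640)
α = I⁻¹(τ − ω×Iω) = (-1.1100, -1.3422, 1.0150)
new body rate ω' = (1.0778, -0.6268, -1.2797)
q⊗(0,ω) = (0.1414214, 0.4242642, 1.6970568, -0.4242642)
q + ½dt·q⊗(0,ω), renormalized = (0.0014, 0.7112, 0.0170, 0.7027)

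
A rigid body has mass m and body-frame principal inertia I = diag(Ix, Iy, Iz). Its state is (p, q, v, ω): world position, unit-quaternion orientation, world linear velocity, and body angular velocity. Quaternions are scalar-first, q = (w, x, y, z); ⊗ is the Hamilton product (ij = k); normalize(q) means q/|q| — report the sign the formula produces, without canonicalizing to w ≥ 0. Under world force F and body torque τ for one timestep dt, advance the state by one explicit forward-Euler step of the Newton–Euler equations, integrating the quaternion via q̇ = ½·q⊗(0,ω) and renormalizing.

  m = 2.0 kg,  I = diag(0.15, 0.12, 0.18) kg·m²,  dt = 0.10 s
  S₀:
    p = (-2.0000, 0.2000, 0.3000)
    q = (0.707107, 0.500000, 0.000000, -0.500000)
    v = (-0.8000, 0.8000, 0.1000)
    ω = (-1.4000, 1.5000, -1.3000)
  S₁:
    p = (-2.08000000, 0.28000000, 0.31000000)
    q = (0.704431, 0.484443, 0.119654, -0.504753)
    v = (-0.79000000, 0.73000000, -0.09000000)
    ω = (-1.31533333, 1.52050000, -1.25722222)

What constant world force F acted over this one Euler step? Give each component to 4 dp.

F = (0.2000, -1.4000, -3.8000)

v₁ − v₀ = (0.01000000, -0.07000000, -0.19000000)
m·(v₁−v₀)/dt = (0.2000, -1.4000, -3.8000)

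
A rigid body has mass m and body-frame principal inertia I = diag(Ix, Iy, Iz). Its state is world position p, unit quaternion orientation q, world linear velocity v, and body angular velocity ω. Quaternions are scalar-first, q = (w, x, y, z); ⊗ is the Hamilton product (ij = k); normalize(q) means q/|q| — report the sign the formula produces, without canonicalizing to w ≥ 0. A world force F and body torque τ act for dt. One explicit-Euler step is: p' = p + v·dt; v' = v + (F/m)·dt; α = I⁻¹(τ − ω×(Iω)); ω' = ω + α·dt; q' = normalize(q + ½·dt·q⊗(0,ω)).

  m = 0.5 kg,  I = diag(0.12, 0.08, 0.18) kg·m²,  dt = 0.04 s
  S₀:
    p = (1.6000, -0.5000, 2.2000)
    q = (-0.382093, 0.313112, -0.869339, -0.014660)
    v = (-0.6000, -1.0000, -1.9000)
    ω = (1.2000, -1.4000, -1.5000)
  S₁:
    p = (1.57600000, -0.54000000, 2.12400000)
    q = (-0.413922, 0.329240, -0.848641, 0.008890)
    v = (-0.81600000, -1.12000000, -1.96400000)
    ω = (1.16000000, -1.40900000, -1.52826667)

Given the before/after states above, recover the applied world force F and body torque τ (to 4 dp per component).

Δω = ω₁−ω₀ = (-0.04000000, -0.00900000, -0.02826667)
precession coupling = (0.2100, 0.1080, 0.0672)
τ = I·(Δω/dt) + ω₀×(Iω₀) = (0.0900, 0.0900, -0.0600)
v₁ − v₀ = (-0.21600000, -0.12000000, -0.06400000)
F = m·Δv/dt = (-2.7000, -1.5000, -0.8000)

F = (-2.7000, -1.5000, -0.8000)
τ = (0.0900, 0.0900, -0.0600)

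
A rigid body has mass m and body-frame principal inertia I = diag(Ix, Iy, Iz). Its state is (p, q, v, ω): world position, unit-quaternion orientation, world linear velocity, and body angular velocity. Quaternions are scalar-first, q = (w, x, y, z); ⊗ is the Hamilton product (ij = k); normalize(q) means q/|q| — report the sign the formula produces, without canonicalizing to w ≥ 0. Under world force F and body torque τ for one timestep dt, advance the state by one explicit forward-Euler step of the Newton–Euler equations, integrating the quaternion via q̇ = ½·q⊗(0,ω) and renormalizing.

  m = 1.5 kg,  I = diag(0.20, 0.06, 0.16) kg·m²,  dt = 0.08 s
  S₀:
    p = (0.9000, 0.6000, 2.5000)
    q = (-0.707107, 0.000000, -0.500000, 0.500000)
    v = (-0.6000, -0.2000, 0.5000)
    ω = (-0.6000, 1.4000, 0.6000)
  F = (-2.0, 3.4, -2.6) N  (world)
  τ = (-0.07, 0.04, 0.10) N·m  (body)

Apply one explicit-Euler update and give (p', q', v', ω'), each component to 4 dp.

p' = (0.8520, 0.5840, 2.5400)
q' = (-0.6896, -0.0230, -0.5504, 0.4700)
v' = (-0.7067, -0.0187, 0.3613)
ω' = (-0.6616, 1.4725, 0.5912)

ω×(Iω) gyroscopic = (0.0840, -0.0144, 0.1176)
(τ − ω×Iω)/I = (-0.7700, 0.9067, -0.1100)
new body rate ω' = (-0.6616, 1.4725, 0.5912)
2q̇ = q⊗(0,ω) = (0.4000000, -0.5757358, -1.2899498, -0.7242642)
q' = normalize(q + ½dt·q⊗(0,ω)) = (-0.6896, -0.0230, -0.5504, 0.4700)
a = F/m = (-1.3333, 2.2667, -1.7333)
p + v·dt = (0.8520, 0.5840, 2.5400)
new velocity v' = (-0.7067, -0.0187, 0.3613)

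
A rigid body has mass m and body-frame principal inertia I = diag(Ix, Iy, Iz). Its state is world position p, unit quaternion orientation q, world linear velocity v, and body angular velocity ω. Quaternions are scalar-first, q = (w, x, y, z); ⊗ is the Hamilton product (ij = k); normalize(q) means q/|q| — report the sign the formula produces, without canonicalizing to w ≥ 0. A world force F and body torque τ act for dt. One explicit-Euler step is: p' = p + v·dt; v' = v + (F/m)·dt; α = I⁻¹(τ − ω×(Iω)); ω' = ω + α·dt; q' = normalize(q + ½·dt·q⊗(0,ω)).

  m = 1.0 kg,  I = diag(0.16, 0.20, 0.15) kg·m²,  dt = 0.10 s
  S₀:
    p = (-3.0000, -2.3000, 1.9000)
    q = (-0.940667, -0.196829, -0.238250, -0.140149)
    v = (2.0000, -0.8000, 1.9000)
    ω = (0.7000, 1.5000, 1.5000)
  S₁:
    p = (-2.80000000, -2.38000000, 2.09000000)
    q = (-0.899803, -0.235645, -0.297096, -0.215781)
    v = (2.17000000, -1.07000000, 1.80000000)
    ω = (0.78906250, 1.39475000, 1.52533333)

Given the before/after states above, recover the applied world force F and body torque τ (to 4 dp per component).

Δω = ω₁−ω₀ = (0.08906250, -0.10525000, 0.02533333)
I·α + gyro = (0.0300, -0.2000, 0.0800)
Δv = v₁−v₀ = (0.17000000, -0.27000000, -0.10000000)
applied force F = (1.7000, -2.7000, -1.0000)

F = (1.7000, -2.7000, -1.0000)
τ = (0.0300, -0.2000, 0.0800)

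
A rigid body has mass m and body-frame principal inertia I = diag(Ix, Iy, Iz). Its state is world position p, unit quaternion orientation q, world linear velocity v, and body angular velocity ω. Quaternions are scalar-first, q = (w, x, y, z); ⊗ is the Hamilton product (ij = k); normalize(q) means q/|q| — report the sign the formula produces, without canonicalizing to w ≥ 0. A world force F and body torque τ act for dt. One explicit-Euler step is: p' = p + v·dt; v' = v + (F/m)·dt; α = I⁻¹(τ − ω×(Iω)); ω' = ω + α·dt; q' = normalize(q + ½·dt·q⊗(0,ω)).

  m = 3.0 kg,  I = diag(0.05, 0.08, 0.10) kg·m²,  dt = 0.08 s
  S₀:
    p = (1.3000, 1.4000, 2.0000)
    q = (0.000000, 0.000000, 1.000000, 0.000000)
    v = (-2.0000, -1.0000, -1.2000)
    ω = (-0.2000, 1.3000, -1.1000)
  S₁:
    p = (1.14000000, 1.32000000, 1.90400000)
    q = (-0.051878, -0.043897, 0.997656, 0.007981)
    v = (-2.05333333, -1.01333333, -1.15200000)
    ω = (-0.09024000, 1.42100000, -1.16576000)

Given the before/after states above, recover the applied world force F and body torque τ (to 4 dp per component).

F = (-2.0000, -0.5000, 1.8000)
τ = (0.0400, 0.1100, -0.0900)

Δω = ω₁−ω₀ = (0.10976000, 0.12100000, -0.06576000)
precession coupling = (-0.0286, -0.0110, -0.0078)
τ = I·(Δω/dt) + ω₀×(Iω₀) = (0.0400, 0.1100, -0.0900)
v₁ − v₀ = (-0.05333333, -0.01333333, 0.04800000)
applied force F = (-2.0000, -0.5000, 1.8000)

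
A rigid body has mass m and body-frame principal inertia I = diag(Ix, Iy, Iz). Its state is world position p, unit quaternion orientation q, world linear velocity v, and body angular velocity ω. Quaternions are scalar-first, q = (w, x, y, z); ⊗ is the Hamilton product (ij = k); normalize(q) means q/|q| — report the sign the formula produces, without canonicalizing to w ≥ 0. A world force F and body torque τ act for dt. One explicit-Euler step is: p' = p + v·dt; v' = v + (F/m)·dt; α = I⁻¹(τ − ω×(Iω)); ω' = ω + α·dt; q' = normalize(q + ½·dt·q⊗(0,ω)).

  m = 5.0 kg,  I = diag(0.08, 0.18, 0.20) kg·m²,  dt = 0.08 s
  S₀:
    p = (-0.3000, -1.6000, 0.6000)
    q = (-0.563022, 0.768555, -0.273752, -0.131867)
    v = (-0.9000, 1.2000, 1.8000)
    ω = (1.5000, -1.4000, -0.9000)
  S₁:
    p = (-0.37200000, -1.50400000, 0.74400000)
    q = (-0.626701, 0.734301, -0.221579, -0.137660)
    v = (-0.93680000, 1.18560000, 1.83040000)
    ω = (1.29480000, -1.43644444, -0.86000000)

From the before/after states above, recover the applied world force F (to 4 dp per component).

velocity change Δv = (-0.03680000, -0.01440000, 0.03040000)
m·(v₁−v₀)/dt = (-2.3000, -0.9000, 1.9000)

F = (-2.3000, -0.9000, 1.9000)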